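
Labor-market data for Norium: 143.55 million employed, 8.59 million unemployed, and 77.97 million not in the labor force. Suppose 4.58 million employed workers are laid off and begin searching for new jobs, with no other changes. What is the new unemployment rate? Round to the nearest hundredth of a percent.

New unemployment rate ≈ 8.66%.

Initially, labor force = 143.55 + 8.59 = 152.14 million, so u = 8.59/152.14 = 5.65%.
After the change, employed falls and unemployed rises by 4.58; labor force unchanged → E = 138.97, U = 13.17, labor force = 152.14 million.
New unemployment rate = 13.17 / 152.14 = 8.66%.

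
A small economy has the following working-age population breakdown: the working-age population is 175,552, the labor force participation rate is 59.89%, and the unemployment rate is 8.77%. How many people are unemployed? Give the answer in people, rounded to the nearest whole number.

Labor force = 0.5989 × 175,552 = 105,138.
Unemployed = 0.0877 × 105,138 ≈ 9,221.

About 9,221 are unemployed.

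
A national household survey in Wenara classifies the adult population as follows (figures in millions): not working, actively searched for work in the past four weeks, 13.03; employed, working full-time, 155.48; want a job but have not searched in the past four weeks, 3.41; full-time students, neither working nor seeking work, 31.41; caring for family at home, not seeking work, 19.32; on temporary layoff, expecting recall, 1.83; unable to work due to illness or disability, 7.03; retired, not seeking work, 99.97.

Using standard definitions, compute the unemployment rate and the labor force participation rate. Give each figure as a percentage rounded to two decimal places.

Employed = 155.48 million.
Unemployed = 13.03 + 1.83 = 14.86 million (jobless and actively searching, or on temporary layoff).
Labor force = 155.48 + 14.86 = 170.34 million.
Not in labor force = 3.41 + 31.41 + 19.32 + 7.03 + 99.97 = 161.14 million (those not working and not actively searching are outside the labor force — including those who want a job but have given up searching).
Civilian working-age population = 170.34 + 161.14 = 331.48 million.
Unemployment rate = 14.86 / 170.34 = 8.72%.
Labor force participation rate = 170.34 / 331.48 = 51.39%.

Unemployment rate ≈ 8.72%; labor force participation rate ≈ 51.39%.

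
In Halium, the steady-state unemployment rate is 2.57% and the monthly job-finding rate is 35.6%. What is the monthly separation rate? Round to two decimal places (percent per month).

From u* = s/(s+f): s = u·f/(1−u).
s = 0.0257 × 35.6 / (1 − 0.0257) = 0.9149 / 0.9743 ≈ 0.94% per month.

Separation rate ≈ 0.94% per month.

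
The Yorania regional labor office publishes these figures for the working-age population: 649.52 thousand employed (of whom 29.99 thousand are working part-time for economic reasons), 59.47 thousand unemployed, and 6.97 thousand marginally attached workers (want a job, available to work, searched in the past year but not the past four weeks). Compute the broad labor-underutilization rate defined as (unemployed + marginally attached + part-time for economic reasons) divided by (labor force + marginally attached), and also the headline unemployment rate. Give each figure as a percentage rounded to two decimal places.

Broad underutilization rate ≈ 13.47%; headline unemployment rate ≈ 8.39%.

Labor force = 649.52 + 59.47 = 708.99 thousand.
Numerator = 59.47 + 6.97 + 29.99 = 96.43 thousand.
Denominator = 708.99 + 6.97 = 715.96 thousand.
Broad rate = 96.43 / 715.96 = 13.47%.
Headline unemployment rate = 59.47 / 708.99 = 8.39%.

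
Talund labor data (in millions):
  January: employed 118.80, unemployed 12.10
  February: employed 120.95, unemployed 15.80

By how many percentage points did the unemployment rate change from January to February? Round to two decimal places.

January: labor force = 118.80 + 12.10 = 130.90; u = 12.10/130.90 = 9.24%.
February: labor force = 120.95 + 15.80 = 136.75; u = 15.80/136.75 = 11.55%.
Change = 11.55% − 9.24% = +2.31 pp.

The unemployment rate changed by +2.31 percentage points.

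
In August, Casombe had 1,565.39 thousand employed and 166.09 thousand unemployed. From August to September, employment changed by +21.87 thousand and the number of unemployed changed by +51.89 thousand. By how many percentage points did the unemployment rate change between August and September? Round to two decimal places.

The unemployment rate changed by +2.48 percentage points.

August: labor force = 1,565.39 + 166.09 = 1,731.48; u = 166.09/1,731.48 = 9.59%.
September: labor force = 1,587.26 + 217.98 = 1,805.24; u = 217.98/1,805.24 = 12.07%.
Change = 12.07% − 9.59% = +2.48 pp.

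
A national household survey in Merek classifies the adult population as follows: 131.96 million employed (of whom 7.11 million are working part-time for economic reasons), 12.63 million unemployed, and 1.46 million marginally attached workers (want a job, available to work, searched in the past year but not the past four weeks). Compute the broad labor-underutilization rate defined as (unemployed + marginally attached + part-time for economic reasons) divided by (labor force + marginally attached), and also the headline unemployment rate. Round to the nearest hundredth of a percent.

Labor force = 131.96 + 12.63 = 144.59 million.
Numerator = 12.63 + 1.46 + 7.11 = 21.20 million.
Denominator = 144.59 + 1.46 = 146.05 million.
Broad rate = 21.20 / 146.05 = 14.52%.
Headline unemployment rate = 12.63 / 144.59 = 8.74%.

Broad underutilization rate ≈ 14.52%; headline unemployment rate ≈ 8.74%.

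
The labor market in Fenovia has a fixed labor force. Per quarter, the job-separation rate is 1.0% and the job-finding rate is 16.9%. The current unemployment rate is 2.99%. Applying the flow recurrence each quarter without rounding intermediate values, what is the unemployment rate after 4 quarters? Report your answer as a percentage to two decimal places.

With a fixed labor force, u_{t+1} = u_t + s·(1−u_t) − f·u_t = u_t·(1−s−f) + s.
Here 1−s−f = 0.821 and s = 0.010.
u_1 = 0.029900 × 0.821 + 0.010 = 0.034548.
u_2 = 0.034548 × 0.821 + 0.010 = 0.038364.
u_3 = 0.038364 × 0.821 + 0.010 = 0.041497.
u_4 = 0.041497 × 0.821 + 0.010 = 0.044069.

Unemployment rate after four quarters ≈ 4.41%.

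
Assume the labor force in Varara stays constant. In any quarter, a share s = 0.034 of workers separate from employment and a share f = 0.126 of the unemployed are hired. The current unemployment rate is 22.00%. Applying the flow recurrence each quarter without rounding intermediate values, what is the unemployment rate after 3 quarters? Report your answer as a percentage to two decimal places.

With a fixed labor force, u_{t+1} = u_t + s·(1−u_t) − f·u_t = u_t·(1−s−f) + s.
Here 1−s−f = 0.840 and s = 0.034.
u_1 = 0.220000 × 0.840 + 0.034 = 0.218800.
u_2 = 0.218800 × 0.840 + 0.034 = 0.217792.
u_3 = 0.217792 × 0.840 + 0.034 = 0.216945.

Unemployment rate after three quarters ≈ 21.69%.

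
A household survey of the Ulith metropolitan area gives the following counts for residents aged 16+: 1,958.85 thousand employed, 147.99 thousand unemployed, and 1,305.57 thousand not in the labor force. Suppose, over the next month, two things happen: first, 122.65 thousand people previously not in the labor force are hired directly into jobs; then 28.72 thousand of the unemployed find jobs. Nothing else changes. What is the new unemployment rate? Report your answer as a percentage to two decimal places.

Initially, labor force = 1,958.85 + 147.99 = 2,106.84 thousand, so u = 147.99/2,106.84 = 7.02%.
After the first change, employed and labor force both rise by 122.65; unemployed unchanged → E = 2,081.50, U = 147.99, labor force = 2,229.49 thousand.
After the second change, unemployed falls and employed rises by 28.72; labor force unchanged → E = 2,110.22, U = 119.27, labor force = 2,229.49 thousand.
New unemployment rate = 119.27 / 2,229.49 = 5.35%.

New unemployment rate ≈ 5.35%.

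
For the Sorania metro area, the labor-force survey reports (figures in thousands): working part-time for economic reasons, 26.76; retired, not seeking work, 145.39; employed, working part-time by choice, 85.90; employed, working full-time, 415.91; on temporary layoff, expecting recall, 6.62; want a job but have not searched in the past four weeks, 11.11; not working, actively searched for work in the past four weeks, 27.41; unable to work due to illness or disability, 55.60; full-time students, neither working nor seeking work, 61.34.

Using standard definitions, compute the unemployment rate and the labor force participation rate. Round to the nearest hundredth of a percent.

Unemployment rate ≈ 6.05%; labor force participation rate ≈ 67.29%.

Employed = 26.76 + 85.90 + 415.91 = 528.57 thousand (anyone who worked, including part-time for economic reasons, counts as employed).
Unemployed = 6.62 + 27.41 = 34.03 thousand (jobless and actively searching, or on temporary layoff).
Labor force = 528.57 + 34.03 = 562.60 thousand.
Not in labor force = 145.39 + 11.11 + 55.60 + 61.34 = 273.44 thousand (those not working and not actively searching are outside the labor force — including those who want a job but have given up searching).
Civilian working-age population = 562.60 + 273.44 = 836.04 thousand.
Unemployment rate = 34.03 / 562.60 = 6.05%.
Labor force participation rate = 562.60 / 836.04 = 67.29%.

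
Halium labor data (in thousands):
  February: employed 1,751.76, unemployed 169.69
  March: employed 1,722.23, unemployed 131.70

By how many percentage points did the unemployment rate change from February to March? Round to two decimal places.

The unemployment rate changed by −1.73 percentage points.

February: labor force = 1,751.76 + 169.69 = 1,921.45; u = 169.69/1,921.45 = 8.83%.
March: labor force = 1,722.23 + 131.70 = 1,853.93; u = 131.70/1,853.93 = 7.10%.
Change = 7.10% − 8.83% = −1.73 pp.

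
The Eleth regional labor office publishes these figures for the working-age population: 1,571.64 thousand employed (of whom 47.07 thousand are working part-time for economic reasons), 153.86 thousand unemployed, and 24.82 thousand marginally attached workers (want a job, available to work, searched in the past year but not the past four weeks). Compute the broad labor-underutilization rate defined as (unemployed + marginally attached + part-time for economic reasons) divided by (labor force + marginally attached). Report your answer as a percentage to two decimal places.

Broad underutilization rate ≈ 12.90%.

Labor force = 1,571.64 + 153.86 = 1,725.50 thousand.
Numerator = 153.86 + 24.82 + 47.07 = 225.75 thousand.
Denominator = 1,725.50 + 24.82 = 1,750.32 thousand.
Broad rate = 225.75 / 1,750.32 = 12.90%.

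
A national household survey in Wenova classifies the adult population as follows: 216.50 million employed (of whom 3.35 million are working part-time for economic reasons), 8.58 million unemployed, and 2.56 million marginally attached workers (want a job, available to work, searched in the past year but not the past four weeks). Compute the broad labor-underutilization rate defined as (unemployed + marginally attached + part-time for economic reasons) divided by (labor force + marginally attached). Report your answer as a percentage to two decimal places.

Labor force = 216.50 + 8.58 = 225.08 million.
Numerator = 8.58 + 2.56 + 3.35 = 14.49 million.
Denominator = 225.08 + 2.56 = 227.64 million.
Broad rate = 14.49 / 227.64 = 6.37%.

Broad underutilization rate ≈ 6.37%.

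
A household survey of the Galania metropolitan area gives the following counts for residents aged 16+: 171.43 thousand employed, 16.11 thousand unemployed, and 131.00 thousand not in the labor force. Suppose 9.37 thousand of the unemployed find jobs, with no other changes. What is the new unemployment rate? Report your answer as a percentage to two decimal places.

Initially, labor force = 171.43 + 16.11 = 187.54 thousand, so u = 16.11/187.54 = 8.59%.
After the change, unemployed falls and employed rises by 9.37; labor force unchanged → E = 180.80, U = 6.74, labor force = 187.54 thousand.
New unemployment rate = 6.74 / 187.54 = 3.59%.

New unemployment rate ≈ 3.59%.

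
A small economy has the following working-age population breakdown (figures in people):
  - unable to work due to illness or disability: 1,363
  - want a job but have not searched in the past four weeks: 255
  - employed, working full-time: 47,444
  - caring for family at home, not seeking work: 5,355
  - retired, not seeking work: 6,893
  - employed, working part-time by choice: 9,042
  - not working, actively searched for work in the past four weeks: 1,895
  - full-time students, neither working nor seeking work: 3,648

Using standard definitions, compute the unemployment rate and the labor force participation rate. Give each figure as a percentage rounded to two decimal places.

Unemployment rate ≈ 3.25%; labor force participation rate ≈ 76.92%.

Employed = 47,444 + 9,042 = 56,486.
Unemployed = 1,895.
Labor force = 56,486 + 1,895 = 58,381.
Not in labor force = 1,363 + 255 + 5,355 + 6,893 + 3,648 = 17,514 (those not working and not actively searching are outside the labor force — including those who want a job but have given up searching).
Civilian working-age population = 58,381 + 17,514 = 75,895.
Unemployment rate = 1,895 / 58,381 = 3.25%.
Labor force participation rate = 58,381 / 75,895 = 76.92%.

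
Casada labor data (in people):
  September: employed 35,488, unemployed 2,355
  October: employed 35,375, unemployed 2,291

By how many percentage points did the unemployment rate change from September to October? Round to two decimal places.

September: labor force = 35,488 + 2,355 = 37,843; u = 2,355/37,843 = 6.22%.
October: labor force = 35,375 + 2,291 = 37,666; u = 2,291/37,666 = 6.08%.
Change = 6.08% − 6.22% = −0.14 pp.

The unemployment rate changed by −0.14 percentage points.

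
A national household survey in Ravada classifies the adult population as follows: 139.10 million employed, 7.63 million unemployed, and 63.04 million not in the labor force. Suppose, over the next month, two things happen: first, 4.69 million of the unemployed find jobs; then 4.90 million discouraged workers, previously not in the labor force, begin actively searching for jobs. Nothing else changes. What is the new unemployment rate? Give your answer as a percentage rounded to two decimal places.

New unemployment rate ≈ 5.17%.

Initially, labor force = 139.10 + 7.63 = 146.73 million, so u = 7.63/146.73 = 5.20%.
After the first change, unemployed falls and employed rises by 4.69; labor force unchanged → E = 143.79, U = 2.94, labor force = 146.73 million.
After the second change, unemployed and labor force both rise by 4.90 → E = 143.79, U = 7.84, labor force = 151.63 million.
New unemployment rate = 7.84 / 151.63 = 5.17%.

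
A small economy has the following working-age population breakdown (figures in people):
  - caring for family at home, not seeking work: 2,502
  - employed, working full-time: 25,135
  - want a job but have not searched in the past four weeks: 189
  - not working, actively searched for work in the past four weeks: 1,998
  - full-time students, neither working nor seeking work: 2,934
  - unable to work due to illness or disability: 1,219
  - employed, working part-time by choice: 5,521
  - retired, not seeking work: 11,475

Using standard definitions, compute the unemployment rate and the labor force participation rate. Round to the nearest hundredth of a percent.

Unemployment rate ≈ 6.12%; labor force participation rate ≈ 64.06%.

Employed = 25,135 + 5,521 = 30,656.
Unemployed = 1,998.
Labor force = 30,656 + 1,998 = 32,654.
Not in labor force = 2,502 + 189 + 2,934 + 1,219 + 11,475 = 18,319 (those not working and not actively searching are outside the labor force — including those who want a job but have given up searching).
Civilian working-age population = 32,654 + 18,319 = 50,973.
Unemployment rate = 1,998 / 32,654 = 6.12%.
Labor force participation rate = 32,654 / 50,973 = 64.06%.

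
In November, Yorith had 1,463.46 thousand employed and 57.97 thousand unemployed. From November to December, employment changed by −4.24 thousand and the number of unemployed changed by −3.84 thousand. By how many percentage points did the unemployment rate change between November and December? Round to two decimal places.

November: labor force = 1,463.46 + 57.97 = 1,521.43; u = 57.97/1,521.43 = 3.81%.
December: labor force = 1,459.22 + 54.13 = 1,513.35; u = 54.13/1,513.35 = 3.58%.
Change = 3.58% − 3.81% = −0.23 pp.

The unemployment rate changed by −0.23 percentage points.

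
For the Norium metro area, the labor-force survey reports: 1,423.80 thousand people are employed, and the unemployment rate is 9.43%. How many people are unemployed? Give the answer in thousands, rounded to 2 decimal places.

Let U be the number unemployed. The labor force is E + U, and U/(E+U) = 0.0943.
So U = 0.0943 × 1,423.80 / (1 − 0.0943) = 134.2643 / 0.9057 ≈ 148.24 thousand.

About 148.24 thousand are unemployed.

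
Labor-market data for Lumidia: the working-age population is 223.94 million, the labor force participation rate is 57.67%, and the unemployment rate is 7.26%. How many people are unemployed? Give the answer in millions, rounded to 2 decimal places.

Labor force = 0.5767 × 223.94 = 129.15 million.
Unemployed = 0.0726 × 129.15 ≈ 9.38 million.

About 9.38 million are unemployed.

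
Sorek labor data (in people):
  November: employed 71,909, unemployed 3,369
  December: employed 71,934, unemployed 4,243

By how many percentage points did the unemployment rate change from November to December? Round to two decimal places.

The unemployment rate changed by +1.09 percentage points.

November: labor force = 71,909 + 3,369 = 75,278; u = 3,369/75,278 = 4.48%.
December: labor force = 71,934 + 4,243 = 76,177; u = 4,243/76,177 = 5.57%.
Change = 5.57% − 4.48% = +1.09 pp.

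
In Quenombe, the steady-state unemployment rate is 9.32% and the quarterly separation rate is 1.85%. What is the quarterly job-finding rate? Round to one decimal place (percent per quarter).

Job-finding rate ≈ 18.0% per quarter.

From u* = s/(s+f): f = s·(1−u)/u.
f = 1.85 × (1 − 0.0932) / 0.0932 = 1.6776 / 0.0932 ≈ 18.0% per quarter.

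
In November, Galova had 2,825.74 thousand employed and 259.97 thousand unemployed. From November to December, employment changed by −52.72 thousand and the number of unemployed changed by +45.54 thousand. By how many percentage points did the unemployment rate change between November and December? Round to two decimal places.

November: labor force = 2,825.74 + 259.97 = 3,085.71; u = 259.97/3,085.71 = 8.42%.
December: labor force = 2,773.02 + 305.51 = 3,078.53; u = 305.51/3,078.53 = 9.92%.
Change = 9.92% − 8.42% = +1.50 pp.

The unemployment rate changed by +1.50 percentage points.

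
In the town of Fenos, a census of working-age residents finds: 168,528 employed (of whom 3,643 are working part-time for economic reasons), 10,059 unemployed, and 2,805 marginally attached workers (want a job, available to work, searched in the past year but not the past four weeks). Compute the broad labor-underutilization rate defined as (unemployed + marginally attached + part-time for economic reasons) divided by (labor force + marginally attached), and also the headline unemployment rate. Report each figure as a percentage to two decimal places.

Labor force = 168,528 + 10,059 = 178,587.
Numerator = 10,059 + 2,805 + 3,643 = 16,507.
Denominator = 178,587 + 2,805 = 181,392.
Broad rate = 16,507 / 181,392 = 9.10%.
Headline unemployment rate = 10,059 / 178,587 = 5.63%.

Broad underutilization rate ≈ 9.10%; headline unemployment rate ≈ 5.63%.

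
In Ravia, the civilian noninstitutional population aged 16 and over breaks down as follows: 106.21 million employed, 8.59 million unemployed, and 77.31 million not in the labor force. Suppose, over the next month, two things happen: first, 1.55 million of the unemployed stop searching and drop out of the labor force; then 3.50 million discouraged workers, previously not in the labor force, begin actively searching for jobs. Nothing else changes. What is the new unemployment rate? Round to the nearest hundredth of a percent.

Initially, labor force = 106.21 + 8.59 = 114.80 million, so u = 8.59/114.80 = 7.48%.
After the first change, unemployed and labor force both fall by 1.55 → E = 106.21, U = 7.04, labor force = 113.25 million.
After the second change, unemployed and labor force both rise by 3.50 → E = 106.21, U = 10.54, labor force = 116.75 million.
New unemployment rate = 10.54 / 116.75 = 9.03%.

New unemployment rate ≈ 9.03%.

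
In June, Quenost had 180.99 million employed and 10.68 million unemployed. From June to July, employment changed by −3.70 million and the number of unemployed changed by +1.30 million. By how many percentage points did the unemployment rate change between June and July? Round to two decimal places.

The unemployment rate changed by +0.76 percentage points.

June: labor force = 180.99 + 10.68 = 191.67; u = 10.68/191.67 = 5.57%.
July: labor force = 177.29 + 11.98 = 189.27; u = 11.98/189.27 = 6.33%.
Change = 6.33% − 5.57% = +0.76 pp.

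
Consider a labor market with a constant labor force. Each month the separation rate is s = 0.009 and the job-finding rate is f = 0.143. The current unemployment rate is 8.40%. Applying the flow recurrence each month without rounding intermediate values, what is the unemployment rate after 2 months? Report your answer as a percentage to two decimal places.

Unemployment rate after two months ≈ 7.70%.

With a fixed labor force, u_{t+1} = u_t + s·(1−u_t) − f·u_t = u_t·(1−s−f) + s.
Here 1−s−f = 0.848 and s = 0.009.
u_1 = 0.084000 × 0.848 + 0.009 = 0.080232.
u_2 = 0.080232 × 0.848 + 0.009 = 0.077037.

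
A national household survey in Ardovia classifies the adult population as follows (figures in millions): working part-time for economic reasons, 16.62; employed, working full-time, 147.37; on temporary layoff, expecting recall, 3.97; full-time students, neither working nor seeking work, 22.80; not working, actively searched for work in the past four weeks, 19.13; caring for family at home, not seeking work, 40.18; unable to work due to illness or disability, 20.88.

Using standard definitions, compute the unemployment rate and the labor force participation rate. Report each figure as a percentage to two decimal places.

Employed = 16.62 + 147.37 = 163.99 million (anyone who worked, including part-time for economic reasons, counts as employed).
Unemployed = 3.97 + 19.13 = 23.10 million (jobless and actively searching, or on temporary layoff).
Labor force = 163.99 + 23.10 = 187.09 million.
Not in labor force = 22.80 + 40.18 + 20.88 = 83.86 million (those not working and not actively searching are outside the labor force).
Civilian working-age population = 187.09 + 83.86 = 270.95 million.
Unemployment rate = 23.10 / 187.09 = 12.35%.
Labor force participation rate = 187.09 / 270.95 = 69.05%.

Unemployment rate ≈ 12.35%; labor force participation rate ≈ 69.05%.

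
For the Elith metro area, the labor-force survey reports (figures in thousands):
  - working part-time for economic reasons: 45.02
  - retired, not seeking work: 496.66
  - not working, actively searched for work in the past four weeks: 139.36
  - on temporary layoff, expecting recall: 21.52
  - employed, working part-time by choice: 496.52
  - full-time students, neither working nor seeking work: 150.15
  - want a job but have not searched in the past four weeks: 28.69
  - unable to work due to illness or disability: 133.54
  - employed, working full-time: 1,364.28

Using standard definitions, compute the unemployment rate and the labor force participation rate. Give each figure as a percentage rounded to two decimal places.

Employed = 45.02 + 496.52 + 1,364.28 = 1,905.82 thousand (anyone who worked, including part-time for economic reasons, counts as employed).
Unemployed = 139.36 + 21.52 = 160.88 thousand (jobless and actively searching, or on temporary layoff).
Labor force = 1,905.82 + 160.88 = 2,066.70 thousand.
Not in labor force = 496.66 + 150.15 + 28.69 + 133.54 = 809.04 thousand (those not working and not actively searching are outside the labor force — including those who want a job but have given up searching).
Civilian working-age population = 2,066.70 + 809.04 = 2,875.74 thousand.
Unemployment rate = 160.88 / 2,066.70 = 7.78%.
Labor force participation rate = 2,066.70 / 2,875.74 = 71.87%.

Unemployment rate ≈ 7.78%; labor force participation rate ≈ 71.87%.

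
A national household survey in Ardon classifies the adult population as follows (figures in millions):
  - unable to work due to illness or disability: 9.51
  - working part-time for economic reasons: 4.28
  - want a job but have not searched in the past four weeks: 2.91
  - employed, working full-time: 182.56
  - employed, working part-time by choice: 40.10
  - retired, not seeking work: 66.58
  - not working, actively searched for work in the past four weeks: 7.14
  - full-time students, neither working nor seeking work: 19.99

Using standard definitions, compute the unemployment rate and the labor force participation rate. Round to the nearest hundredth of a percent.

Unemployment rate ≈ 3.05%; labor force participation rate ≈ 70.28%.

Employed = 4.28 + 182.56 + 40.10 = 226.94 million (anyone who worked, including part-time for economic reasons, counts as employed).
Unemployed = 7.14 million.
Labor force = 226.94 + 7.14 = 234.08 million.
Not in labor force = 9.51 + 2.91 + 66.58 + 19.99 = 98.99 million (those not working and not actively searching are outside the labor force — including those who want a job but have given up searching).
Civilian working-age population = 234.08 + 98.99 = 333.07 million.
Unemployment rate = 7.14 / 234.08 = 3.05%.
Labor force participation rate = 234.08 / 333.07 = 70.28%.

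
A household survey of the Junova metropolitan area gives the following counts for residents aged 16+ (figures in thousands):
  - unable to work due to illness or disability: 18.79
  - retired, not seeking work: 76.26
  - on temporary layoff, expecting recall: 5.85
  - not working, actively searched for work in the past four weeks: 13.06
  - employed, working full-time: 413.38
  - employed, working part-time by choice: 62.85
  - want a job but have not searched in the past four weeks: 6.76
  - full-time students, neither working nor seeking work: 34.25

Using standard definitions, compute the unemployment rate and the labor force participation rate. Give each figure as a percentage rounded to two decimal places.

Unemployment rate ≈ 3.82%; labor force participation rate ≈ 78.44%.

Employed = 413.38 + 62.85 = 476.23 thousand.
Unemployed = 5.85 + 13.06 = 18.91 thousand (jobless and actively searching, or on temporary layoff).
Labor force = 476.23 + 18.91 = 495.14 thousand.
Not in labor force = 18.79 + 76.26 + 6.76 + 34.25 = 136.06 thousand (those not working and not actively searching are outside the labor force — including those who want a job but have given up searching).
Civilian working-age population = 495.14 + 136.06 = 631.20 thousand.
Unemployment rate = 18.91 / 495.14 = 3.82%.
Labor force participation rate = 495.14 / 631.20 = 78.44%.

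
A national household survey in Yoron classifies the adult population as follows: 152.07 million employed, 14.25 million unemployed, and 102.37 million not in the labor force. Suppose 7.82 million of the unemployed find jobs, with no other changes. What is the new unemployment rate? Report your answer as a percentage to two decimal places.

Initially, labor force = 152.07 + 14.25 = 166.32 million, so u = 14.25/166.32 = 8.57%.
After the change, unemployed falls and employed rises by 7.82; labor force unchanged → E = 159.89, U = 6.43, labor force = 166.32 million.
New unemployment rate = 6.43 / 166.32 = 3.87%.

New unemployment rate ≈ 3.87%.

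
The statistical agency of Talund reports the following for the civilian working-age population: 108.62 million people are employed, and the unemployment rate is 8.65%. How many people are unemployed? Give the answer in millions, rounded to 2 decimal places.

Let U be the number unemployed. The labor force is E + U, and U/(E+U) = 0.0865.
So U = 0.0865 × 108.62 / (1 − 0.0865) = 9.3956 / 0.9135 ≈ 10.29 million.

About 10.29 million are unemployed.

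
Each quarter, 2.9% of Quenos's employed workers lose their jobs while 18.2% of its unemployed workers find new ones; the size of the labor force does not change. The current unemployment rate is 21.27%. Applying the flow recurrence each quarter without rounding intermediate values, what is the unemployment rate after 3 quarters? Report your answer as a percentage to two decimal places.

Unemployment rate after three quarters ≈ 17.44%.

With a fixed labor force, u_{t+1} = u_t + s·(1−u_t) − f·u_t = u_t·(1−s−f) + s.
Here 1−s−f = 0.789 and s = 0.029.
u_1 = 0.212700 × 0.789 + 0.029 = 0.196820.
u_2 = 0.196820 × 0.789 + 0.029 = 0.184291.
u_3 = 0.184291 × 0.789 + 0.029 = 0.174406.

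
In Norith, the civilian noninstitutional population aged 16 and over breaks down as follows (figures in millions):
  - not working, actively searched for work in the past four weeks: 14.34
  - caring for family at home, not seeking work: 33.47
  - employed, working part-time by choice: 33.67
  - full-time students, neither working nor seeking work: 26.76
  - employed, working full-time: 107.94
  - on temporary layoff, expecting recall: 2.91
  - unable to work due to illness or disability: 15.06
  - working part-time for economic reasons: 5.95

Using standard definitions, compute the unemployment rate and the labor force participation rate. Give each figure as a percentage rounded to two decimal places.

Employed = 33.67 + 107.94 + 5.95 = 147.56 million (anyone who worked, including part-time for economic reasons, counts as employed).
Unemployed = 14.34 + 2.91 = 17.25 million (jobless and actively searching, or on temporary layoff).
Labor force = 147.56 + 17.25 = 164.81 million.
Not in labor force = 33.47 + 26.76 + 15.06 = 75.29 million (those not working and not actively searching are outside the labor force).
Civilian working-age population = 164.81 + 75.29 = 240.10 million.
Unemployment rate = 17.25 / 164.81 = 10.47%.
Labor force participation rate = 164.81 / 240.10 = 68.64%.

Unemployment rate ≈ 10.47%; labor force participation rate ≈ 68.64%.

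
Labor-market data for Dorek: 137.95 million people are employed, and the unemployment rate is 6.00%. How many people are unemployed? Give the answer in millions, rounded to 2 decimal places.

About 8.81 million are unemployed.

Let U be the number unemployed. The labor force is E + U, and U/(E+U) = 0.0600.
So U = 0.0600 × 137.95 / (1 − 0.0600) = 8.2770 / 0.9400 ≈ 8.81 million.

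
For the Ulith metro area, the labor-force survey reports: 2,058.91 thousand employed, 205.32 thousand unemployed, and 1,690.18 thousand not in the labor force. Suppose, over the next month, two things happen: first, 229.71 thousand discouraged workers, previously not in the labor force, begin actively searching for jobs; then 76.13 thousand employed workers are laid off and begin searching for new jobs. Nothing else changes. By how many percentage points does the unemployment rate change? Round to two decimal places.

The unemployment rate changes by +11.43 percentage points.

Initially, labor force = 2,058.91 + 205.32 = 2,264.23 thousand, so u = 205.32/2,264.23 = 9.07%.
After the first change, unemployed and labor force both rise by 229.71 → E = 2,058.91, U = 435.03, labor force = 2,493.94 thousand.
After the second change, employed falls and unemployed rises by 76.13; labor force unchanged → E = 1,982.78, U = 511.16, labor force = 2,493.94 thousand.
New unemployment rate = 511.16 / 2,493.94 = 20.50%.
Change = 20.50% − 9.07% = +11.43 percentage points.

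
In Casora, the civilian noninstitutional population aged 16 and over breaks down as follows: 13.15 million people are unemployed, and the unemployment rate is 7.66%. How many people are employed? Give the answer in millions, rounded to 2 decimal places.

Labor force = U / u = 13.15 / 0.0766 ≈ 171.67 million.
Employed = labor force − unemployed = 171.67 − 13.15 = 158.52 million.

About 158.52 million are employed.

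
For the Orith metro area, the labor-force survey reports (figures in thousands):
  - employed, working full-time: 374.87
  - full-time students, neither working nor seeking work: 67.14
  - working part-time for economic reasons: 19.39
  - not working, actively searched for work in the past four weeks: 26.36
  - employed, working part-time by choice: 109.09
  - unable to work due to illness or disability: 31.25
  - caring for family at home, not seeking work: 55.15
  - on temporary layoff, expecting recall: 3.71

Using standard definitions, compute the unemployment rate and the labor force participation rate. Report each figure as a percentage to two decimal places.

Employed = 374.87 + 19.39 + 109.09 = 503.35 thousand (anyone who worked, including part-time for economic reasons, counts as employed).
Unemployed = 26.36 + 3.71 = 30.07 thousand (jobless and actively searching, or on temporary layoff).
Labor force = 503.35 + 30.07 = 533.42 thousand.
Not in labor force = 67.14 + 31.25 + 55.15 = 153.54 thousand (those not working and not actively searching are outside the labor force).
Civilian working-age population = 533.42 + 153.54 = 686.96 thousand.
Unemployment rate = 30.07 / 533.42 = 5.64%.
Labor force participation rate = 533.42 / 686.96 = 77.65%.

Unemployment rate ≈ 5.64%; labor force participation rate ≈ 77.65%.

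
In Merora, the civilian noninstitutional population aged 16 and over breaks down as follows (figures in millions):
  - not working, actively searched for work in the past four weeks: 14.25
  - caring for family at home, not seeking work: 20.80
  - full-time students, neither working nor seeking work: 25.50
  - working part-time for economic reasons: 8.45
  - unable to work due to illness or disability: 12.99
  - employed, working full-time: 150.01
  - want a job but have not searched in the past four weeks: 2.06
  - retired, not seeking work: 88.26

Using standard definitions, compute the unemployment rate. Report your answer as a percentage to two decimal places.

Employed = 8.45 + 150.01 = 158.46 million (anyone who worked, including part-time for economic reasons, counts as employed).
Unemployed = 14.25 million.
Labor force = 158.46 + 14.25 = 172.71 million.
Unemployment rate = 14.25 / 172.71 = 8.25%.

Unemployment rate ≈ 8.25%.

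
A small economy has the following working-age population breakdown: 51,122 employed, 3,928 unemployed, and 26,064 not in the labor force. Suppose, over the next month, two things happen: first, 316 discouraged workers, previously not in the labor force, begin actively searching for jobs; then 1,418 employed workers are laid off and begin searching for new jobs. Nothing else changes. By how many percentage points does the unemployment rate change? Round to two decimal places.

The unemployment rate changes by +3.09 percentage points.

Initially, labor force = 51,122 + 3,928 = 55,050, so u = 3,928/55,050 = 7.14%.
After the first change, unemployed and labor force both rise by 316 → E = 51,122, U = 4,244, labor force = 55,366.
After the second change, employed falls and unemployed rises by 1,418; labor force unchanged → E = 49,704, U = 5,662, labor force = 55,366.
New unemployment rate = 5,662 / 55,366 = 10.23%.
Change = 10.23% − 7.14% = +3.09 percentage points.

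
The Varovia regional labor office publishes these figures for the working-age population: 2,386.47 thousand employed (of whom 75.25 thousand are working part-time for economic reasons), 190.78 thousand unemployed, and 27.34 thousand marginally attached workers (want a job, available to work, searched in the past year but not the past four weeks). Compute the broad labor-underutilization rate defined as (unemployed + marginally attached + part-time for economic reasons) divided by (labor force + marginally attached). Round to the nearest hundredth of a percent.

Broad underutilization rate ≈ 11.26%.

Labor force = 2,386.47 + 190.78 = 2,577.25 thousand.
Numerator = 190.78 + 27.34 + 75.25 = 293.37 thousand.
Denominator = 2,577.25 + 27.34 = 2,604.59 thousand.
Broad rate = 293.37 / 2,604.59 = 11.26%.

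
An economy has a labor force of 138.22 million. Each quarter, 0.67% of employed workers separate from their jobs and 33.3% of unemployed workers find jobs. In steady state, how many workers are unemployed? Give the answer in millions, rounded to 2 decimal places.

Steady-state unemployment rate u* = s/(s+f) = 0.67/(0.67+33.3) = 0.019723.
Unemployed = u* × labor force = 0.019723 × 138.22 ≈ 2.73 million.

About 2.73 million are unemployed in steady state.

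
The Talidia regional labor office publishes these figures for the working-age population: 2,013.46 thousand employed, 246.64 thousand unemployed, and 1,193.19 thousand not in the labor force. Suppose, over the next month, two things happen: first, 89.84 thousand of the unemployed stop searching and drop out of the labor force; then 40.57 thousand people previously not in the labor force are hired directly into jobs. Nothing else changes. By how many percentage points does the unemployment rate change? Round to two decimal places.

Initially, labor force = 2,013.46 + 246.64 = 2,260.10 thousand, so u = 246.64/2,260.10 = 10.91%.
After the first change, unemployed and labor force both fall by 89.84 → E = 2,013.46, U = 156.80, labor force = 2,170.26 thousand.
After the second change, employed and labor force both rise by 40.57; unemployed unchanged → E = 2,054.03, U = 156.80, labor force = 2,210.83 thousand.
New unemployment rate = 156.80 / 2,210.83 = 7.09%.
Change = 7.09% − 10.91% = −3.82 percentage points.

The unemployment rate changes by −3.82 percentage points.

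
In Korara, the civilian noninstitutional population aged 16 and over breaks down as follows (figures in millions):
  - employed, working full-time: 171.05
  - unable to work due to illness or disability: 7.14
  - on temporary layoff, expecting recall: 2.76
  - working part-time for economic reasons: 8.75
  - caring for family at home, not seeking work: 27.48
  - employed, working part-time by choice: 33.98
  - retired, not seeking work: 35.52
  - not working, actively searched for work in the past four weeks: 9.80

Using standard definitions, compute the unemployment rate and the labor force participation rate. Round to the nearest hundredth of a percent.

Unemployment rate ≈ 5.55%; labor force participation rate ≈ 76.34%.

Employed = 171.05 + 8.75 + 33.98 = 213.78 million (anyone who worked, including part-time for economic reasons, counts as employed).
Unemployed = 2.76 + 9.80 = 12.56 million (jobless and actively searching, or on temporary layoff).
Labor force = 213.78 + 12.56 = 226.34 million.
Not in labor force = 7.14 + 27.48 + 35.52 = 70.14 million (those not working and not actively searching are outside the labor force).
Civilian working-age population = 226.34 + 70.14 = 296.48 million.
Unemployment rate = 12.56 / 226.34 = 5.55%.
Labor force participation rate = 226.34 / 296.48 = 76.34%.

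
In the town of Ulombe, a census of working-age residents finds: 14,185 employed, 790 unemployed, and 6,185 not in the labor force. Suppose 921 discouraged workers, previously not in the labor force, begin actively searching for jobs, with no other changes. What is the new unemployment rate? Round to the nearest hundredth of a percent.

New unemployment rate ≈ 10.76%.

Initially, labor force = 14,185 + 790 = 14,975, so u = 790/14,975 = 5.28%.
After the change, unemployed and labor force both rise by 921 → E = 14,185, U = 1,711, labor force = 15,896.
New unemployment rate = 1,711 / 15,896 = 10.76%.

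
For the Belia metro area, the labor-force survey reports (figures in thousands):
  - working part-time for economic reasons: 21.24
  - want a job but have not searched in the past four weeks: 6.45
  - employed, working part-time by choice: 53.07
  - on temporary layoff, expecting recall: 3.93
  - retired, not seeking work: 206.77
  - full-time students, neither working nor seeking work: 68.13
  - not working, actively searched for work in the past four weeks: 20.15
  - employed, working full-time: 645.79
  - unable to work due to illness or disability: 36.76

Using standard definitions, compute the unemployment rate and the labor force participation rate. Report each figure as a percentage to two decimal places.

Unemployment rate ≈ 3.24%; labor force participation rate ≈ 70.05%.

Employed = 21.24 + 53.07 + 645.79 = 720.10 thousand (anyone who worked, including part-time for economic reasons, counts as employed).
Unemployed = 3.93 + 20.15 = 24.08 thousand (jobless and actively searching, or on temporary layoff).
Labor force = 720.10 + 24.08 = 744.18 thousand.
Not in labor force = 6.45 + 206.77 + 68.13 + 36.76 = 318.11 thousand (those not working and not actively searching are outside the labor force — including those who want a job but have given up searching).
Civilian working-age population = 744.18 + 318.11 = 1,062.29 thousand.
Unemployment rate = 24.08 / 744.18 = 3.24%.
Labor force participation rate = 744.18 / 1,062.29 = 70.05%.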